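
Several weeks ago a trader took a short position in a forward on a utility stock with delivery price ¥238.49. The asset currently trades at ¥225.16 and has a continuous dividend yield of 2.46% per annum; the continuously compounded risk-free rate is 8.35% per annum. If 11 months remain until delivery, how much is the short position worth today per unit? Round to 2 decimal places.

¥0.78

Current fair forward for the remaining 11 months: F = S·e^((r − q)·T), (r − q) = 0.0835 − 0.0246 = 0.0589
F = 225.16 · e^(0.0589 × 11/12) = 225.16 × 1.055476 = 237.6510
Value of long forward = (F − K)·e^(−rT) = (237.6510 − 238.49) · e^(−0.0835·11/12)
= -0.8390 × 0.926314 = -0.78
Short position value = −(long value) = ¥0.78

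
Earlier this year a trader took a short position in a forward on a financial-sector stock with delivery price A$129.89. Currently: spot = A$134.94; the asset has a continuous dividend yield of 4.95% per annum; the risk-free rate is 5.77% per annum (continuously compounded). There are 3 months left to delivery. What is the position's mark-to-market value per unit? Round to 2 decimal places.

Current fair forward for the remaining 3 months: F = S·e^((r − q)·T), (r − q) = 0.0577 − 0.0495 = 0.0082
F = 134.94 · e^(0.0082 × 3/12) = 134.94 × 1.002052 = 135.2169
Value of long forward = (F − K)·e^(−rT) = (135.2169 − 129.89) · e^(−0.0577·3/12)
= 5.3269 × 0.985679 = 5.25
Short position value = −(long value) = -A$5.25

-A$5.25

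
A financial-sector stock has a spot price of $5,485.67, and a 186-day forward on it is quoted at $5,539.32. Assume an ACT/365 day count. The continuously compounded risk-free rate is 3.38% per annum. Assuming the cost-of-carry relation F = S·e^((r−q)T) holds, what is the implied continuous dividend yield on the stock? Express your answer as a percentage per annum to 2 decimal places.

1.47%

From F = S·e^((r−q)T): (r − q) = ln(F/S)/T
ln(5539.32/5485.67) = ln(1.009780) = 0.009732
(r − q) = 0.009732 / (186/365) = 0.019098
q = r − ln(F/S)/T = 0.0338 − 0.019098 = 0.014702
q = 1.47%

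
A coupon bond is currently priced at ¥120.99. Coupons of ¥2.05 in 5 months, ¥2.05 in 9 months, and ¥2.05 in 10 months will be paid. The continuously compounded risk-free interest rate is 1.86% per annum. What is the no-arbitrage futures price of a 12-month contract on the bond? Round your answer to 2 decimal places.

¥117.07

PV(coupons) I = 2.05·e^(−0.0186·5/12) + 2.05·e^(−0.0186·9/12) + 2.05·e^(−0.0186·10/12)
I = 2.0342 + 2.0216 + 2.0185 = 6.0743
F = (S − I)·e^(rT) = (120.99 − 6.0743) · e^(0.0186·12/12)
= 114.9157 · e^0.018600 = 114.9157 × 1.018774 = ¥117.07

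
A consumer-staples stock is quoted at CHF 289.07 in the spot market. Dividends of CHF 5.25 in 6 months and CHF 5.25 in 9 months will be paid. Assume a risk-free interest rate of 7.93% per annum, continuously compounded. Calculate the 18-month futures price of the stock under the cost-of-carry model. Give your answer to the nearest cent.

CHF 314.33

PV(dividends) I = 5.25·e^(−0.0793·6/12) + 5.25·e^(−0.0793·9/12)
I = 5.0459 + 4.9469 = 9.9928
F = (S − I)·e^(rT) = (289.07 − 9.9928) · e^(0.0793·18/12)
= 279.0772 · e^0.118950 = 279.0772 × 1.126314 = CHF 314.33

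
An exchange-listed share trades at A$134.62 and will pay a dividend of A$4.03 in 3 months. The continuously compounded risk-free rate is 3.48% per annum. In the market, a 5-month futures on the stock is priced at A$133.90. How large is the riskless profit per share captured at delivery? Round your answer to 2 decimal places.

A$1.37 per share

PV(dividends) I = 4.03·e^(−0.0348·3/12) = 3.9951
Fair futures F* = (S − I)·e^(rT) = (134.62 − 3.9951)·e^0.014500 = 130.6249 × 1.014606 = 132.5328
Market A$133.90 > fair 132.5328: forward overpriced → cash-and-carry (borrow at r, buy the stock and collect the dividends, short the forward).
Profit at T = |F_mkt − F*| = |133.90 − 132.5328| = A$1.37 per share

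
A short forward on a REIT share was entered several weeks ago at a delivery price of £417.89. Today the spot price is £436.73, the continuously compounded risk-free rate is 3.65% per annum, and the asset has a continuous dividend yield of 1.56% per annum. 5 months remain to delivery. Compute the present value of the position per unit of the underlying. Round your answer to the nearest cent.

-£22.32

Current fair forward for the remaining 5 months: F = S·e^((r − q)·T), (r − q) = 0.0365 − 0.0156 = 0.0209
F = 436.73 · e^(0.0209 × 5/12) = 436.73 × 1.008746 = 440.5496
Value of long forward = (F − K)·e^(−rT) = (440.5496 − 417.89) · e^(−0.0365·5/12)
= 22.6596 × 0.984907 = 22.32
Short position value = −(long value) = -£22.32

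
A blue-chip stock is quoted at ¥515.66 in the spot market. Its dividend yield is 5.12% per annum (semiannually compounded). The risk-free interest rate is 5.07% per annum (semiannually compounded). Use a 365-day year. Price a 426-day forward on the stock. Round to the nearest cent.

F = S · (1+r/2)^(2T) / (1+q/2)^(2T)
= 515.66 × 1.060177 / 1.060780 = 515.66 × 0.999432
F = ¥515.37

¥515.37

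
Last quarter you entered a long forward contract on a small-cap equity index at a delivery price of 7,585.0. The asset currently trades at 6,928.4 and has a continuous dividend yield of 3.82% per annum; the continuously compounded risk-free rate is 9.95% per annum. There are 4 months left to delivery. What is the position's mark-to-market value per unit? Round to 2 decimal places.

-496.82

Current fair forward for the remaining 4 months: F = S·e^((r − q)·T), (r − q) = 0.0995 − 0.0382 = 0.0613
F = 6928.4 · e^(0.0613 × 4/12) = 6928.4 × 1.02064352 = 7071.4266
Value of long forward = (F − K)·e^(−rT) = (7071.4266 − 7585.0) · e^(−0.0995·4/12)
= -513.5734 × 0.96737732 = -496.82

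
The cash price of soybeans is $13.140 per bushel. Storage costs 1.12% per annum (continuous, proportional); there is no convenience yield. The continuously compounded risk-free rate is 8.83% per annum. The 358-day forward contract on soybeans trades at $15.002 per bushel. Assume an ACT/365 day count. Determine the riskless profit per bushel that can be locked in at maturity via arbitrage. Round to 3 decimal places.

Fair forward: F* = S·e^(carry·T), with carry = (r + u) = 0.0883 + 0.0112 = 0.0995
F* = 13.140 · e^(0.0995 × 358/365) = 13.140 · e^0.097592 = 13.140 × 1.102513 = $14.4870
Market $15.002 > fair $14.4870: forward overpriced → cash-and-carry (buy spot, short the forward).
At maturity, profit = |F_mkt − F*| = |15.002 − 14.4870| = $0.515 per bushel

$0.515 per bushel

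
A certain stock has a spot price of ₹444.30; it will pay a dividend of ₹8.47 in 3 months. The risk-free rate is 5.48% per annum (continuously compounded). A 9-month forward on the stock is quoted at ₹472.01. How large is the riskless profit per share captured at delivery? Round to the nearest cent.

₹17.77 per share

PV(dividends) I = 8.47·e^(−0.0548·3/12) = 8.3548
Fair forward F* = (S − I)·e^(rT) = (444.30 − 8.3548)·e^0.041100 = 435.9452 × 1.041956 = 454.2357
Market ₹472.01 > fair 454.2357: forward overpriced → cash-and-carry (borrow at r, buy the stock and collect the dividends, short the forward).
Profit at T = |F_mkt − F*| = |472.01 − 454.2357| = ₹17.77 per share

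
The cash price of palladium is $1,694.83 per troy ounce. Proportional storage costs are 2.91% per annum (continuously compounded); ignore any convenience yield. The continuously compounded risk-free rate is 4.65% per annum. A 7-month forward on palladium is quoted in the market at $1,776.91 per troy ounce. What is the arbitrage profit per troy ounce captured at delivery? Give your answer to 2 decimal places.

$5.67 per troy ounce

Fair forward: F* = S·e^(carry·T), with carry = (r + u) = 0.0465 + 0.0291 = 0.0756
F* = 1694.83 · e^(0.0756 × 7/12) = 1694.83 · e^0.04410000 = 1694.83 × 1.04508686 = $1771.2446
Market $1776.91 > fair $1771.2446: forward overpriced → cash-and-carry (buy spot, short the forward).
At maturity, profit = |F_mkt − F*| = |1776.91 − 1771.2446| = $5.67 per troy ounce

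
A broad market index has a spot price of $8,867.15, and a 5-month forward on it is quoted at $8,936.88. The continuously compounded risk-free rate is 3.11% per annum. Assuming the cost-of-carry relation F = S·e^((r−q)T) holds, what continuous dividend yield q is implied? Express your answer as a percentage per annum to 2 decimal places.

From F = S·e^((r−q)T): (r − q) = ln(F/S)/T
ln(8936.88/8867.15) = ln(1.007864) = 0.007833
(r − q) = 0.007833 / (5/12) = 0.018799
q = r − ln(F/S)/T = 0.0311 − 0.018799 = 0.012301
q = 1.23%

1.23%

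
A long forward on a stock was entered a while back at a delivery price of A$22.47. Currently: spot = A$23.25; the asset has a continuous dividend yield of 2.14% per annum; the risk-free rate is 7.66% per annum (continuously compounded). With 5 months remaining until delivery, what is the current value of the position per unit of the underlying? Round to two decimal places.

A$1.28

Current fair forward for the remaining 5 months: F = S·e^((r − q)·T), (r − q) = 0.0766 − 0.0214 = 0.0552
F = 23.25 · e^(0.0552 × 5/12) = 23.25 × 1.023267 = 23.7910
Value of long forward = (F − K)·e^(−rT) = (23.7910 − 22.47) · e^(−0.0766·5/12)
= 1.3210 × 0.968587 = 1.28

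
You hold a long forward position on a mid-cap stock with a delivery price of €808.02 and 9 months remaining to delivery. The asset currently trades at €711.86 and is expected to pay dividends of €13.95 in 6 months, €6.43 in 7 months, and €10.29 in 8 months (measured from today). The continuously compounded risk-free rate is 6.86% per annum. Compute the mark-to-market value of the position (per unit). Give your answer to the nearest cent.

-€85.13

PV(remaining dividends) I = 13.95·e^(−0.0686·6/12) + 6.43·e^(−0.0686·7/12) + 10.29·e^(−0.0686·8/12) = 29.4874
Current forward F = (S − I)·e^(rT) = (711.86 − 29.4874)·e^(0.0686·9/12) = 682.3726 × 1.052797 = 718.3998
Value (long) = (F − K)·e^(−rT) = (718.3998 − 808.02) × 0.949851 = -85.1258
Value = -€85.13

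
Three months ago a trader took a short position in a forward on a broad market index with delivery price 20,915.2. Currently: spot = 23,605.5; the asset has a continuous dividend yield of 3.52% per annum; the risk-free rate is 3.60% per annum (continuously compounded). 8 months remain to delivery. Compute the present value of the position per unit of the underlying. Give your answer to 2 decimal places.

-2638.80

Current fair forward for the remaining 8 months: F = S·e^((r − q)·T), (r − q) = 0.0360 − 0.0352 = 0.0008
F = 23605.5 · e^(0.0008 × 8/12) = 23605.5 × 1.00053348 = 23618.0931
Value of long forward = (F − K)·e^(−rT) = (23618.0931 − 20915.2) · e^(−0.0360·8/12)
= 2702.8931 × 0.97628571 = 2638.80
Short position value = −(long value) = -2638.80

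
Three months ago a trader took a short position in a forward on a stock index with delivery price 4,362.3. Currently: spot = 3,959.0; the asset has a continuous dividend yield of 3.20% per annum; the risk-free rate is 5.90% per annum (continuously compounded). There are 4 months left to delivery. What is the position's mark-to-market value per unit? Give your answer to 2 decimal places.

Current fair forward for the remaining 4 months: F = S·e^((r − q)·T), (r − q) = 0.0590 − 0.0320 = 0.0270
F = 3959.0 · e^(0.0270 × 4/12) = 3959.0 × 1.00904062 = 3994.7918
Value of long forward = (F − K)·e^(−rT) = (3994.7918 − 4362.3) · e^(−0.0590·4/12)
= -367.5082 × 0.98052546 = -360.35
Short position value = −(long value) = 360.35

360.35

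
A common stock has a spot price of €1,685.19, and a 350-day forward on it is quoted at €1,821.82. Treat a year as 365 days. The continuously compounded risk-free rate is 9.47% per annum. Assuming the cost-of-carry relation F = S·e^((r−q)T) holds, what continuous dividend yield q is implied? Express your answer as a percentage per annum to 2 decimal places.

From F = S·e^((r−q)T): (r − q) = ln(F/S)/T
ln(1821.82/1685.19) = ln(1.081077) = 0.077958
(r − q) = 0.077958 / (350/365) = 0.081299
q = r − ln(F/S)/T = 0.0947 − 0.081299 = 0.013401
q = 1.34%

1.34%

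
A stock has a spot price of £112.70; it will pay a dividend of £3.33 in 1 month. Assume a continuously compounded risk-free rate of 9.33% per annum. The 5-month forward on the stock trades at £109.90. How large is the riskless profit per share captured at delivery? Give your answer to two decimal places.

PV(dividends) I = 3.33·e^(−0.0933·1/12) = 3.3042
Fair forward F* = (S − I)·e^(rT) = (112.70 − 3.3042)·e^0.038875 = 109.3958 × 1.039641 = 113.7324
Market £109.90 < fair 113.7324: forward underpriced → reverse cash-and-carry (short the stock, invest proceeds at r, pay the dividends, go long the forward).
Profit at T = |F_mkt − F*| = |109.90 − 113.7324| = £3.83 per share

£3.83 per share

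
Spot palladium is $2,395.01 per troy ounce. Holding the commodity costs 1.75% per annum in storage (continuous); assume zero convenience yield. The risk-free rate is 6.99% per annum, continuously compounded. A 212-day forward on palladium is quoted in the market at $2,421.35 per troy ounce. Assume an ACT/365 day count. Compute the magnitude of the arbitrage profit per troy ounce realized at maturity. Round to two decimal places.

$98.38 per troy ounce

Fair forward: F* = S·e^(carry·T), with carry = (r + u) = 0.0699 + 0.0175 = 0.0874
F* = 2395.01 · e^(0.0874 × 212/365) = 2395.01 · e^0.05076384 = 2395.01 × 1.05207441 = $2519.7287
Market $2421.35 < fair $2519.7287: forward underpriced → reverse cash-and-carry (short spot, go long the forward).
At maturity, profit = |F_mkt − F*| = |2421.35 − 2519.7287| = $98.38 per troy ounce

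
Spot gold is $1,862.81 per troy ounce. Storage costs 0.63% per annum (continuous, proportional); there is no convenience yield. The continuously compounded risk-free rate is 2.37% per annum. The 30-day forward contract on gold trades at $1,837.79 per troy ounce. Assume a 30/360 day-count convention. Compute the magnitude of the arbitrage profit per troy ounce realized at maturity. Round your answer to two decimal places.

$29.68 per troy ounce

Fair forward: F* = S·e^(carry·T), with carry = (r + u) = 0.0237 + 0.0063 = 0.0300
F* = 1862.81 · e^(0.0300 × 30/360) = 1862.81 · e^0.00250000 = 1862.81 × 1.00250313 = $1867.4729
Market $1837.79 < fair $1867.4729: forward underpriced → reverse cash-and-carry (short spot, go long the forward).
At maturity, profit = |F_mkt − F*| = |1837.79 − 1867.4729| = $29.68 per troy ounce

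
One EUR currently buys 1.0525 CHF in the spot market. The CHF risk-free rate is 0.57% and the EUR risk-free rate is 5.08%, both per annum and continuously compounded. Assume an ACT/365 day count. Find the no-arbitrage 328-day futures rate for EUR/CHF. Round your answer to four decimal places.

1.0107

F = S·e^((r_CHF − r_EUR)T) = 1.0525 · e^((0.0057 − 0.0508) × 328/365)
= 1.0525 · e^-0.040528 = 1.0525 × 0.960282
F = 1.0107 CHF per EUR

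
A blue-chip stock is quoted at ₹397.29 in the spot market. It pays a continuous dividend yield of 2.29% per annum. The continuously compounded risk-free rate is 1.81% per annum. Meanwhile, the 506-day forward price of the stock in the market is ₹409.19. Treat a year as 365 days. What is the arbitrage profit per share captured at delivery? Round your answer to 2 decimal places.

Fair forward: F* = S·e^(carry·T), with carry = (r − q) = 0.0181 − 0.0229 = -0.0048
F* = 397.29 · e^(-0.0048 × 506/365) = 397.29 · e^-0.006654 = 397.29 × 0.993368 = ₹394.6552
Market ₹409.19 > fair ₹394.6552: forward overpriced → cash-and-carry (buy spot, short the forward).
At maturity, profit = |F_mkt − F*| = |409.19 − 394.6552| = ₹14.53 per share

₹14.53 per share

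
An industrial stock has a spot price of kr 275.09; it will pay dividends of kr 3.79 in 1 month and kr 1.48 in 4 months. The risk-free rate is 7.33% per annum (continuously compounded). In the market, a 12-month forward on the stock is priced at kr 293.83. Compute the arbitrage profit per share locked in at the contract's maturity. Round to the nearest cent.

kr 3.43 per share

PV(dividends) I = 3.79·e^(−0.0733·1/12) + 1.48·e^(−0.0733·4/12) = 5.2112
Fair forward F* = (S − I)·e^(rT) = (275.09 − 5.2112)·e^0.073300 = 269.8788 × 1.076053 = 290.4039
Market kr 293.83 > fair 290.4039: forward overpriced → cash-and-carry (borrow at r, buy the stock and collect the dividends, short the forward).
Profit at T = |F_mkt − F*| = |293.83 − 290.4039| = kr 3.43 per share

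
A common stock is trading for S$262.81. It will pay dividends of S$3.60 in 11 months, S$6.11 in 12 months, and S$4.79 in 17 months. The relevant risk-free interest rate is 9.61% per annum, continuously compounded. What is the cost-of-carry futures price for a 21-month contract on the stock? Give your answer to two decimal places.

S$295.53

PV(dividends) I = 3.60·e^(−0.0961·11/12) + 6.11·e^(−0.0961·12/12) + 4.79·e^(−0.0961·17/12)
I = 3.2964 + 5.5502 + 4.1803 = 13.0269
F = (S − I)·e^(rT) = (262.81 − 13.0269) · e^(0.0961·21/12)
= 249.7831 · e^0.168175 = 249.7831 × 1.183144 = S$295.53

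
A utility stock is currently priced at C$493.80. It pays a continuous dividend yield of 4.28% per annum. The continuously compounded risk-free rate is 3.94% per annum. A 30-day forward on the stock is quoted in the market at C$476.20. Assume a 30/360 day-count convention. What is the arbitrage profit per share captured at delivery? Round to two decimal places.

Fair forward: F* = S·e^(carry·T), with carry = (r − q) = 0.0394 − 0.0428 = -0.0034
F* = 493.80 · e^(-0.0034 × 30/360) = 493.80 · e^-0.000283 = 493.80 × 0.999717 = C$493.6603
Market C$476.20 < fair C$493.6603: forward underpriced → reverse cash-and-carry (short spot, go long the forward).
At maturity, profit = |F_mkt − F*| = |476.20 − 493.6603| = C$17.46 per share

C$17.46 per share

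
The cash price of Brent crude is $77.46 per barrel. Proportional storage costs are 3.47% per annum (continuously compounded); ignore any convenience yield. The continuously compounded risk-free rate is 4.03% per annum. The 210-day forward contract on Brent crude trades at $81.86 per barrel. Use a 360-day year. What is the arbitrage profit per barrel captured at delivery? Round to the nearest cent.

Fair forward: F* = S·e^(carry·T), with carry = (r + u) = 0.0403 + 0.0347 = 0.0750
F* = 77.46 · e^(0.0750 × 210/360) = 77.46 · e^0.043750 = 77.46 × 1.044721 = $80.9241
Market $81.86 > fair $80.9241: forward overpriced → cash-and-carry (buy spot, short the forward).
At maturity, profit = |F_mkt − F*| = |81.86 − 80.9241| = $0.94 per barrel

$0.94 per barrel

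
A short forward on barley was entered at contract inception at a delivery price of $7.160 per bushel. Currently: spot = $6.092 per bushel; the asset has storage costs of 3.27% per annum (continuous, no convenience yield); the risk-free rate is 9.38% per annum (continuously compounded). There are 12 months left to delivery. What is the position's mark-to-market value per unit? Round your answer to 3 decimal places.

Current fair forward for the remaining 12 months: F = S·e^((r + u)·T), (r + u) = 0.0938 + 0.0327 = 0.1265
F = 6.092 · e^(0.1265 × 12/12) = 6.092 × 1.134849 = 6.9135
Value of long forward = (F − K)·e^(−rT) = (6.9135 − 7.160) · e^(−0.0938·12/12)
= -0.2465 × 0.910465 = -0.224
Short position value = −(long value) = $0.224

$0.224 per bushel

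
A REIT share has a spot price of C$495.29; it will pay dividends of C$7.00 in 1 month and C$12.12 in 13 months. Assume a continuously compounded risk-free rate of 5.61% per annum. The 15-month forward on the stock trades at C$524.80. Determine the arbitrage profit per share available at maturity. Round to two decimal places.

PV(dividends) I = 7.00·e^(−0.0561·1/12) + 12.12·e^(−0.0561·13/12) = 18.3727
Fair forward F* = (S − I)·e^(rT) = (495.29 − 18.3727)·e^0.070125 = 476.9173 × 1.072642 = 511.5615
Market C$524.80 > fair 511.5615: forward overpriced → cash-and-carry (borrow at r, buy the stock and collect the dividends, short the forward).
Profit at T = |F_mkt − F*| = |524.80 − 511.5615| = C$13.24 per share

C$13.24 per share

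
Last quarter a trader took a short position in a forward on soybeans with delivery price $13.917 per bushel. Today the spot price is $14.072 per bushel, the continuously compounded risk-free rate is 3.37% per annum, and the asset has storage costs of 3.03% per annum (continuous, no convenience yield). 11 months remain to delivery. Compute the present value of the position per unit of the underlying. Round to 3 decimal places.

Current fair forward for the remaining 11 months: F = S·e^((r + u)·T), (r + u) = 0.0337 + 0.0303 = 0.0640
F = 14.072 · e^(0.0640 × 11/12) = 14.072 × 1.060422 = 14.9223
Value of long forward = (F − K)·e^(−rT) = (14.9223 − 13.917) · e^(−0.0337·11/12)
= 1.0053 × 0.969581 = 0.975
Short position value = −(long value) = -$0.975

-$0.975 per bushel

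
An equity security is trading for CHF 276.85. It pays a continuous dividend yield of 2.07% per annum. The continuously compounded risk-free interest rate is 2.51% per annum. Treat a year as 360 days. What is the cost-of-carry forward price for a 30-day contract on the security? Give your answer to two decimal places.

F = S·e^((r − q)T) = 276.85 · e^((0.0251 − 0.0207) × 30/360)
= 276.85 · e^0.000367 = 276.85 × 1.000367
F = CHF 276.95

CHF 276.95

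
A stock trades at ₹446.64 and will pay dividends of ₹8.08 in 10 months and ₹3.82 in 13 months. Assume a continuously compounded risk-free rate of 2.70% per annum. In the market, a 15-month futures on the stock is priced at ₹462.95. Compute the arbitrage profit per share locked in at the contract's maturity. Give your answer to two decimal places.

₹12.99 per share

PV(dividends) I = 8.08·e^(−0.0270·10/12) + 3.82·e^(−0.0270·13/12) = 11.6101
Fair futures F* = (S − I)·e^(rT) = (446.64 − 11.6101)·e^0.033750 = 435.0299 × 1.034326 = 449.9627
Market ₹462.95 > fair 449.9627: forward overpriced → cash-and-carry (borrow at r, buy the stock and collect the dividends, short the forward).
Profit at T = |F_mkt − F*| = |462.95 − 449.9627| = ₹12.99 per share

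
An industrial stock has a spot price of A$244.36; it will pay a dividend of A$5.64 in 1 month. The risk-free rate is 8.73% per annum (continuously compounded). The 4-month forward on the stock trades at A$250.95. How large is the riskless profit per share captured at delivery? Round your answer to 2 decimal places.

A$5.14 per share

PV(dividends) I = 5.64·e^(−0.0873·1/12) = 5.5991
Fair forward F* = (S − I)·e^(rT) = (244.36 − 5.5991)·e^0.029100 = 238.7609 × 1.029528 = 245.8110
Market A$250.95 > fair 245.8110: forward overpriced → cash-and-carry (borrow at r, buy the stock and collect the dividends, short the forward).
Profit at T = |F_mkt − F*| = |250.95 − 245.8110| = A$5.14 per share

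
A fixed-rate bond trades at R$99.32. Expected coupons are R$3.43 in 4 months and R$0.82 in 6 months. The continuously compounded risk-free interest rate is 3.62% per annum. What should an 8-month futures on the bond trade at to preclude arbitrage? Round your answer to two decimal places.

PV(coupons) I = 3.43·e^(−0.0362·4/12) + 0.82·e^(−0.0362·6/12)
I = 3.3889 + 0.8053 = 4.1942
F = (S − I)·e^(rT) = (99.32 − 4.1942) · e^(0.0362·8/12)
= 95.1258 · e^0.024133 = 95.1258 × 1.024427 = R$97.45

R$97.45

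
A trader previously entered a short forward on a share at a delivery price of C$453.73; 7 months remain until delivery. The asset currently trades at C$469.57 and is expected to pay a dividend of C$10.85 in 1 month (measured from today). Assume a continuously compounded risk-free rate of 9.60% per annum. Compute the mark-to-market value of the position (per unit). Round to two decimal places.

-C$29.79

PV(remaining dividends) I = 10.85·e^(−0.0960·1/12) = 10.7635
Current forward F = (S − I)·e^(rT) = (469.57 − 10.7635)·e^(0.0960·7/12) = 458.8065 × 1.057598 = 485.2328
Value (long) = (F − K)·e^(−rT) = (485.2328 − 453.73) × 0.945539 = 29.7871
Short position value = −(long value) = -C$29.79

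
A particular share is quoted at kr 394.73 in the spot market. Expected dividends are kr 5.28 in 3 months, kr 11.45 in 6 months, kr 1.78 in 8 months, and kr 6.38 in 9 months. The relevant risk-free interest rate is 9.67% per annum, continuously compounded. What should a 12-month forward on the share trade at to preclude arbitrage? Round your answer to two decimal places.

PV(dividends) I = 5.28·e^(−0.0967·3/12) + 11.45·e^(−0.0967·6/12) + 1.78·e^(−0.0967·8/12) + 6.38·e^(−0.0967·9/12)
I = 5.1539 + 10.9096 + 1.6689 + 5.9337 = 23.6661
F = (S − I)·e^(rT) = (394.73 − 23.6661) · e^(0.0967·12/12)
= 371.0639 · e^0.096700 = 371.0639 × 1.101530 = kr 408.74

kr 408.74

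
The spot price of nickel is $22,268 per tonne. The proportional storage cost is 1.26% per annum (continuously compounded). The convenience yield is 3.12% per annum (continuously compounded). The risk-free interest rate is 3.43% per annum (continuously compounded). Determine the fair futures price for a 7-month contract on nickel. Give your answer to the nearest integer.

$22,473 per tonne

Net carry = r + u − y = 0.0343 + 0.0126 − 0.0312 = 0.0157
F = S·e^((r+u−y)T) = 22268 · e^(0.0157 × 7/12) = 22268 · e^0.009158
= 22268 × 1.009200 = $22,473 per tonne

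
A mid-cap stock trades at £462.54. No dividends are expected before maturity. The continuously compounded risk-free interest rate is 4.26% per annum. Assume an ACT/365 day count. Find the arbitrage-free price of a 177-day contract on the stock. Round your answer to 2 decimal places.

£472.19

F = S·e^(rT) = 462.54 · e^(0.0426 × 177/365)
= 462.54 · e^0.020658 = 462.54 × 1.020873
F = £472.19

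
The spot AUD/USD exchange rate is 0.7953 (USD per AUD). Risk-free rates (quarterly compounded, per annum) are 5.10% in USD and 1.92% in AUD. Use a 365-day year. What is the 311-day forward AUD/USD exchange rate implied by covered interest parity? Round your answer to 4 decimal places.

0.8170

By covered interest parity, F = S · (1+r_USD/4)^(4T) / (1+r_AUD/4)^(4T)
= 0.7953 × 1.044126 / 1.016454 = 0.7953 × 1.027224
F = 0.8170 USD per AUD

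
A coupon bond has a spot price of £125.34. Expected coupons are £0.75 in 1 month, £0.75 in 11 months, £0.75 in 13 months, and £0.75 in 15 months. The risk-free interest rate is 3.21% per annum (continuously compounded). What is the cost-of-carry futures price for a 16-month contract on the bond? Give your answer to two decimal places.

PV(coupons) I = 0.75·e^(−0.0321·1/12) + 0.75·e^(−0.0321·11/12) + 0.75·e^(−0.0321·13/12) + 0.75·e^(−0.0321·15/12)
I = 0.7480 + 0.7283 + 0.7244 + 0.7205 = 2.9212
F = (S − I)·e^(rT) = (125.34 − 2.9212) · e^(0.0321·16/12)
= 122.4188 · e^0.042800 = 122.4188 × 1.043729 = £127.77

£127.77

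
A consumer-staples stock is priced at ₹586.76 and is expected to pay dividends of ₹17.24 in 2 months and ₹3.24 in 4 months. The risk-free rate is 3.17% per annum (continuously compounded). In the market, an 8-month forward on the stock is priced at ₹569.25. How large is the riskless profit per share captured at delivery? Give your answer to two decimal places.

PV(dividends) I = 17.24·e^(−0.0317·2/12) + 3.24·e^(−0.0317·4/12) = 20.3551
Fair forward F* = (S − I)·e^(rT) = (586.76 − 20.3551)·e^0.021133 = 566.4049 × 1.021358 = 578.5022
Market ₹569.25 < fair 578.5022: forward underpriced → reverse cash-and-carry (short the stock, invest proceeds at r, pay the dividends, go long the forward).
Profit at T = |F_mkt − F*| = |569.25 − 578.5022| = ₹9.25 per share

₹9.25 per share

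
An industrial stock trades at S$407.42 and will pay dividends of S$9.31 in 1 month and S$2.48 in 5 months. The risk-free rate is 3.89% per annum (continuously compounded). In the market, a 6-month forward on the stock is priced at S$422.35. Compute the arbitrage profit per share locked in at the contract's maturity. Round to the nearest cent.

PV(dividends) I = 9.31·e^(−0.0389·1/12) + 2.48·e^(−0.0389·5/12) = 11.7200
Fair forward F* = (S − I)·e^(rT) = (407.42 − 11.7200)·e^0.019450 = 395.7000 × 1.019640 = 403.4715
Market S$422.35 > fair 403.4715: forward overpriced → cash-and-carry (borrow at r, buy the stock and collect the dividends, short the forward).
Profit at T = |F_mkt − F*| = |422.35 − 403.4715| = S$18.88 per share

S$18.88 per share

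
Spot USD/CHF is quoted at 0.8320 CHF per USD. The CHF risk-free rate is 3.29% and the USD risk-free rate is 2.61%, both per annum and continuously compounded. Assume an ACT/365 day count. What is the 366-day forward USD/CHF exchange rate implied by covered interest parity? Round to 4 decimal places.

0.8377

F = S·e^((r_CHF − r_USD)T) = 0.8320 · e^((0.0329 − 0.0261) × 366/365)
= 0.8320 · e^0.006819 = 0.8320 × 1.006842
F = 0.8377 CHF per USD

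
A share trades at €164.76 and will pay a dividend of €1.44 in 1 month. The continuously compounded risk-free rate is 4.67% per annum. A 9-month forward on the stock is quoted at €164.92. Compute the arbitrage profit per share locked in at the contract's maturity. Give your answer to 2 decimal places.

PV(dividends) I = 1.44·e^(−0.0467·1/12) = 1.4344
Fair forward F* = (S − I)·e^(rT) = (164.76 − 1.4344)·e^0.035025 = 163.3256 × 1.035646 = 169.1475
Market €164.92 < fair 169.1475: forward underpriced → reverse cash-and-carry (short the stock, invest proceeds at r, pay the dividends, go long the forward).
Profit at T = |F_mkt − F*| = |164.92 − 169.1475| = €4.23 per share

€4.23 per share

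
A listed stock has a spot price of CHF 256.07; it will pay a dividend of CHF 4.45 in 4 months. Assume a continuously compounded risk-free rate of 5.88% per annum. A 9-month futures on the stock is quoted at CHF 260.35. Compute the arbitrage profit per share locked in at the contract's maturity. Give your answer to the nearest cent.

CHF 2.71 per share

PV(dividends) I = 4.45·e^(−0.0588·4/12) = 4.3636
Fair futures F* = (S − I)·e^(rT) = (256.07 − 4.3636)·e^0.044100 = 251.7064 × 1.045087 = 263.0551
Market CHF 260.35 < fair 263.0551: forward underpriced → reverse cash-and-carry (short the stock, invest proceeds at r, pay the dividends, go long the forward).
Profit at T = |F_mkt − F*| = |260.35 − 263.0551| = CHF 2.71 per share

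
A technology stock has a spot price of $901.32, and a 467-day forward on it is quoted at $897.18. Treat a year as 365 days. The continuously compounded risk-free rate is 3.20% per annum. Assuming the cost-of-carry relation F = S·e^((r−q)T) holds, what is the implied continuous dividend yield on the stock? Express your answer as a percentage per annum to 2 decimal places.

From F = S·e^((r−q)T): (r − q) = ln(F/S)/T
ln(897.18/901.32) = ln(0.995407) = -0.004604
(r − q) = -0.004604 / (467/365) = -0.003598
q = r − ln(F/S)/T = 0.0320 + 0.003598 = 0.035598
q = 3.56%

3.56%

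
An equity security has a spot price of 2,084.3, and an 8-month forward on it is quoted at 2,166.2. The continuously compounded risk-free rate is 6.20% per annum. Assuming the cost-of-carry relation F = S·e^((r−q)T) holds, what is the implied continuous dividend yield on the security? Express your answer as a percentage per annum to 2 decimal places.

0.42%

From F = S·e^((r−q)T): (r − q) = ln(F/S)/T
ln(2166.2/2084.3) = ln(1.039294) = 0.038542
(r − q) = 0.038542 / (8/12) = 0.057813
q = r − ln(F/S)/T = 0.0620 − 0.057813 = 0.004187
q = 0.42%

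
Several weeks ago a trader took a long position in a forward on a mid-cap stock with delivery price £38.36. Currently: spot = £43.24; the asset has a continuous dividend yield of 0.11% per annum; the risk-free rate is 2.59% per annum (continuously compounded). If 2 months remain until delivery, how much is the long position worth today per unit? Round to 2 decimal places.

£5.04

Current fair forward for the remaining 2 months: F = S·e^((r − q)·T), (r − q) = 0.0259 − 0.0011 = 0.0248
F = 43.24 · e^(0.0248 × 2/12) = 43.24 × 1.004142 = 43.4191
Value of long forward = (F − K)·e^(−rT) = (43.4191 − 38.36) · e^(−0.0259·2/12)
= 5.0591 × 0.995693 = 5.04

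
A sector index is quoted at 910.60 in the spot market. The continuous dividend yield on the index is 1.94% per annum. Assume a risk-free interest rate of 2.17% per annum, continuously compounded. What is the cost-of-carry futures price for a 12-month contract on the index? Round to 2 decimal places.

F = S·e^((r − q)T) = 910.60 · e^((0.0217 − 0.0194) × 12/12)
= 910.60 · e^0.002300 = 910.60 × 1.002303
F = 912.70

912.70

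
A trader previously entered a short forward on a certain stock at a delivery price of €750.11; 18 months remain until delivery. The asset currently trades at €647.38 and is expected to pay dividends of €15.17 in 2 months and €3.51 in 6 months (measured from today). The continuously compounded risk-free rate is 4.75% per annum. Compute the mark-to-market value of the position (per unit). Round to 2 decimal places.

€69.62

PV(remaining dividends) I = 15.17·e^(−0.0475·2/12) + 3.51·e^(−0.0475·6/12) = 18.4780
Current forward F = (S − I)·e^(rT) = (647.38 − 18.4780)·e^(0.0475·18/12) = 628.9020 × 1.073850 = 675.3464
Value (long) = (F − K)·e^(−rT) = (675.3464 − 750.11) × 0.931229 = -69.6220
Short position value = −(long value) = €69.62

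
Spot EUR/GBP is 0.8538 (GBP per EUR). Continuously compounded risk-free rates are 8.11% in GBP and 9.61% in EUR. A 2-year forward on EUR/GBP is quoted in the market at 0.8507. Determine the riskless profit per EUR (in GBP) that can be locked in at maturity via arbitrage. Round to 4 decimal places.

0.0221 per EUR (in GBP)

Fair forward: F* = S·e^(carry·T), with carry = (r_GBP − r_EUR) = 0.0811 − 0.0961 = -0.0150
F* = 0.8538 · e^(-0.0150 × 2) = 0.8538 · e^-0.030000 = 0.8538 × 0.970446 = 0.8286
Market 0.8507 > fair 0.8286: forward overpriced → cash-and-carry (buy spot, short the forward).
At maturity, profit = |F_mkt − F*| = |0.8507 − 0.8286| = 0.0221 per EUR (in GBP)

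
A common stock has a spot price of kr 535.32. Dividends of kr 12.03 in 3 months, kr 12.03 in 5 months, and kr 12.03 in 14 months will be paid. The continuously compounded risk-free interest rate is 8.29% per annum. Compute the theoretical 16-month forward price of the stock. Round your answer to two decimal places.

kr 559.55

PV(dividends) I = 12.03·e^(−0.0829·3/12) + 12.03·e^(−0.0829·5/12) + 12.03·e^(−0.0829·14/12)
I = 11.7832 + 11.6216 + 10.9210 = 34.3258
F = (S − I)·e^(rT) = (535.32 − 34.3258) · e^(0.0829·16/12)
= 500.9942 · e^0.110533 = 500.9942 × 1.116873 = kr 559.55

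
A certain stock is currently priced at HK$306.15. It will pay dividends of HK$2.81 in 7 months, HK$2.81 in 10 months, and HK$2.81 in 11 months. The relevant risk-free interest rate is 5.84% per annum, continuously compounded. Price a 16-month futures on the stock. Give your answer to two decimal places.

PV(dividends) I = 2.81·e^(−0.0584·7/12) + 2.81·e^(−0.0584·10/12) + 2.81·e^(−0.0584·11/12)
I = 2.7159 + 2.6765 + 2.6635 = 8.0559
F = (S − I)·e^(rT) = (306.15 − 8.0559) · e^(0.0584·16/12)
= 298.0941 · e^0.077867 = 298.0941 × 1.080979 = HK$322.23

HK$322.23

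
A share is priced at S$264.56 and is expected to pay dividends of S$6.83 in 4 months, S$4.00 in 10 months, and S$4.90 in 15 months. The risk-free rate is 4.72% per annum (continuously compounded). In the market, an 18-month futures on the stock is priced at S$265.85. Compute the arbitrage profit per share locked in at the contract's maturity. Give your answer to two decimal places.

S$1.82 per share

PV(dividends) I = 6.83·e^(−0.0472·4/12) + 4.00·e^(−0.0472·10/12) + 4.90·e^(−0.0472·15/12) = 15.1884
Fair futures F* = (S − I)·e^(rT) = (264.56 − 15.1884)·e^0.070800 = 249.3716 × 1.073367 = 267.6672
Market S$265.85 < fair 267.6672: forward underpriced → reverse cash-and-carry (short the stock, invest proceeds at r, pay the dividends, go long the forward).
Profit at T = |F_mkt − F*| = |265.85 − 267.6672| = S$1.82 per share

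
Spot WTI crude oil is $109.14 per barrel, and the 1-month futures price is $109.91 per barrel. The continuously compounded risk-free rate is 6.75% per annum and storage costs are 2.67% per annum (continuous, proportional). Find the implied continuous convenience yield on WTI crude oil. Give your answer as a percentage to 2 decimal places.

F = S·e^((r+u−y)T) ⇒ (r+u−y) = ln(F/S)/T
ln(109.91/109.14) = 0.007030; /T ⇒ 0.084360
y = r + u − ln(F/S)/T = 0.0675 + 0.0267 − 0.084360 = 0.009840
y = 0.98%

0.98%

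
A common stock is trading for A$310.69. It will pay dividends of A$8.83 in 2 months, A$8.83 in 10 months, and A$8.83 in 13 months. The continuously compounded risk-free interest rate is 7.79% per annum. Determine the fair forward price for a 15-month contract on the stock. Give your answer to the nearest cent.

PV(dividends) I = 8.83·e^(−0.0779·2/12) + 8.83·e^(−0.0779·10/12) + 8.83·e^(−0.0779·13/12)
I = 8.7161 + 8.2750 + 8.1154 = 25.1065
F = (S − I)·e^(rT) = (310.69 − 25.1065) · e^(0.0779·15/12)
= 285.5835 · e^0.097375 = 285.5835 × 1.102274 = A$314.79

A$314.79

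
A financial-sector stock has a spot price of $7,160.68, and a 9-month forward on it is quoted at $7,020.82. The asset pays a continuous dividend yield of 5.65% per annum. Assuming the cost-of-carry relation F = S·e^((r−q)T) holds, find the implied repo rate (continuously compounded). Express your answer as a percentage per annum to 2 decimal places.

From F = S·e^((r−q)T): (r − q) = ln(F/S)/T
ln(7020.82/7160.68) = ln(0.980468) = -0.019725
(r − q) = -0.019725 / (9/12) = -0.026300
r = ln(F/S)/T + q = -0.026300 + 0.0565 = 0.030200
r = 3.02%

3.02%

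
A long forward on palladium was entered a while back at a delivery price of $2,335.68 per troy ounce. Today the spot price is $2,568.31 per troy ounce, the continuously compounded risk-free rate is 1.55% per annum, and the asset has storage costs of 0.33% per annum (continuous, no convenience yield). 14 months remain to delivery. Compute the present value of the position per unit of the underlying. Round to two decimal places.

$284.39 per troy ounce

Current fair forward for the remaining 14 months: F = S·e^((r + u)·T), (r + u) = 0.0155 + 0.0033 = 0.0188
F = 2568.31 · e^(0.0188 × 14/12) = 2568.31 × 1.02217564 = 2625.2639
Value of long forward = (F − K)·e^(−rT) = (2625.2639 − 2335.68) · e^(−0.0155·14/12)
= 289.5839 × 0.98207919 = 284.39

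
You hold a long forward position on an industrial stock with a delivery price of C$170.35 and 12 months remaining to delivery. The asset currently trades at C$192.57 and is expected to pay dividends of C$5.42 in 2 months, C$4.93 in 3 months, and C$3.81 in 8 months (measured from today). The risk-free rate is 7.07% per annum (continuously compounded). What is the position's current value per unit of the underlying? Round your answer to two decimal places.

C$20.01

PV(remaining dividends) I = 5.42·e^(−0.0707·2/12) + 4.93·e^(−0.0707·3/12) + 3.81·e^(−0.0707·8/12) = 13.8347
Current forward F = (S − I)·e^(rT) = (192.57 − 13.8347)·e^(0.0707·12/12) = 178.7353 × 1.073259 = 191.8293
Value (long) = (F − K)·e^(−rT) = (191.8293 − 170.35) × 0.931741 = 20.0131
Value = C$20.01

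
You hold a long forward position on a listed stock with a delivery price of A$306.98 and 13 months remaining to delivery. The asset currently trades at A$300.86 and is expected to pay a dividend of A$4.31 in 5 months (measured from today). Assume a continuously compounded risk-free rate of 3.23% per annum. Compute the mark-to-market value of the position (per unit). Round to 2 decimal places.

A$0.18

PV(remaining dividends) I = 4.31·e^(−0.0323·5/12) = 4.2524
Current forward F = (S − I)·e^(rT) = (300.86 − 4.2524)·e^(0.0323·13/12) = 296.6076 × 1.035611 = 307.1701
Value (long) = (F − K)·e^(−rT) = (307.1701 − 306.98) × 0.965613 = 0.1836
Value = A$0.18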